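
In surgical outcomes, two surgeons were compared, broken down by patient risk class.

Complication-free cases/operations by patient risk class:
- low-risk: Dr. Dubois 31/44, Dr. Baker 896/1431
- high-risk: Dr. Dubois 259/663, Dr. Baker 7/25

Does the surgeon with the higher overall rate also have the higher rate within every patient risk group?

No

Low-risk: Dr. Dubois 31/44 = 70.5%, Dr. Baker 896/1431 = 62.6% → Dr. Dubois
High-risk: Dr. Dubois 259/663 = 39.1%, Dr. Baker 7/25 = 28.0% → Dr. Dubois
Overall: Dr. Dubois 290/707 = 41.0%, Dr. Baker 903/1456 = 62.0% → Dr. Baker
Dr. Dubois wins each patient risk group but Dr. Baker wins overall — the comparison reverses. Dr. Dubois's operations skew toward high-risk, which has a lower base rate.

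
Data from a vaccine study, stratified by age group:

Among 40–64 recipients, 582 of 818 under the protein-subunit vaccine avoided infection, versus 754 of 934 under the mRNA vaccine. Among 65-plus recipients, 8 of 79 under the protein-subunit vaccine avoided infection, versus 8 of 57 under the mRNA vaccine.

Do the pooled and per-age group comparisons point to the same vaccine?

40–64: the protein-subunit vaccine 582/818 = 71.1%, the mRNA vaccine 754/934 = 80.7% → the mRNA vaccine
65-plus: the protein-subunit vaccine 8/79 = 10.1%, the mRNA vaccine 8/57 = 14.0% → the mRNA vaccine
Overall: the protein-subunit vaccine 590/897 = 65.8%, the mRNA vaccine 762/991 = 76.9% → the mRNA vaccine
The mRNA vaccine wins overall and in every age group — no reversal.

Yes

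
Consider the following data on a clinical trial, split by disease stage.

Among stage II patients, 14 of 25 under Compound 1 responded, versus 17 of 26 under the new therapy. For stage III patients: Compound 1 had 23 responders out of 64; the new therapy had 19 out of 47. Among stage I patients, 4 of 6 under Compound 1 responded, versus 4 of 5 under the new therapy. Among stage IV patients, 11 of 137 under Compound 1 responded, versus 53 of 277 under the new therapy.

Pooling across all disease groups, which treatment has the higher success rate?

the new therapy

Stage II: Compound 1 14/25 = 56.0%, the new therapy 17/26 = 65.4% → the new therapy
Stage III: Compound 1 23/64 = 35.9%, the new therapy 19/47 = 40.4% → the new therapy
Stage I: Compound 1 4/6 = 66.7%, the new therapy 4/5 = 80.0% → the new therapy
Stage IV: Compound 1 11/137 = 8.0%, the new therapy 53/277 = 19.1% → the new therapy
Overall: Compound 1 52/232 = 22.4%, the new therapy 93/355 = 26.2% → the new therapy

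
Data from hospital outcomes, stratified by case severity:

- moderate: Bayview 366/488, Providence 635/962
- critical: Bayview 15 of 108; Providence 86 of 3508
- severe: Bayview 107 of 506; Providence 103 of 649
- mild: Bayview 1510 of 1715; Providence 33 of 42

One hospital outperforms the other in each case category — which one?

Moderate: Bayview 366/488 = 75.0%, Providence 635/962 = 66.0% → Bayview
Critical: Bayview 15/108 = 13.9%, Providence 86/3508 = 2.5% → Bayview
Severe: Bayview 107/506 = 21.1%, Providence 103/649 = 15.9% → Bayview
Mild: Bayview 1510/1715 = 88.0%, Providence 33/42 = 78.6% → Bayview
Bayview has the higher rate in all 4 groups.

Bayview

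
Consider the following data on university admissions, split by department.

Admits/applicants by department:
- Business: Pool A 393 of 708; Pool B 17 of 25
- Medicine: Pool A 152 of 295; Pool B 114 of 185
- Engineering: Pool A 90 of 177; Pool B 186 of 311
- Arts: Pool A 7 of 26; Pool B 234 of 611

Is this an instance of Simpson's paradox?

Yes

Business: Pool A 393/708 = 55.5%, Pool B 17/25 = 68.0% → Pool B
Medicine: Pool A 152/295 = 51.5%, Pool B 114/185 = 61.6% → Pool B
Engineering: Pool A 90/177 = 50.8%, Pool B 186/311 = 59.8% → Pool B
Arts: Pool A 7/26 = 26.9%, Pool B 234/611 = 38.3% → Pool B
Overall: Pool A 642/1206 = 53.2%, Pool B 551/1132 = 48.7% → Pool A
Pool B wins each department group but Pool A wins overall — the comparison reverses. Pool B's applicants skew toward Arts, which has a lower base rate.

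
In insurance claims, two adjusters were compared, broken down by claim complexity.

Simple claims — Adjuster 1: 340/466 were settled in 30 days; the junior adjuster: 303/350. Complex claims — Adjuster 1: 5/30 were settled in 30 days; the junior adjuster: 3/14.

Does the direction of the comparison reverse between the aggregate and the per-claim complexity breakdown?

No

Simple: Adjuster 1 340/466 = 73.0%, the junior adjuster 303/350 = 86.6% → the junior adjuster
Complex: Adjuster 1 5/30 = 16.7%, the junior adjuster 3/14 = 21.4% → the junior adjuster
Overall: Adjuster 1 345/496 = 69.6%, the junior adjuster 306/364 = 84.1% → the junior adjuster
The junior adjuster wins overall and in every claim group — no reversal.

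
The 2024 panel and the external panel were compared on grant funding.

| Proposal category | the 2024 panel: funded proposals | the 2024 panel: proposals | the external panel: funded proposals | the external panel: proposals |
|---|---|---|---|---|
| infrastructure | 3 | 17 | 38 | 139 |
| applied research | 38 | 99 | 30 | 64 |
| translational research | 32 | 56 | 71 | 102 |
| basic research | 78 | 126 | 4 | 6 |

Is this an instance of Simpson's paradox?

Infrastructure: the 2024 panel 3/17 = 17.6%, the external panel 38/139 = 27.3% → the external panel
Applied research: the 2024 panel 38/99 = 38.4%, the external panel 30/64 = 46.9% → the external panel
Translational research: the 2024 panel 32/56 = 57.1%, the external panel 71/102 = 69.6% → the external panel
Basic research: the 2024 panel 78/126 = 61.9%, the external panel 4/6 = 66.7% → the external panel
Overall: the 2024 panel 151/298 = 50.7%, the external panel 143/311 = 46.0% → the 2024 panel
The external panel wins each proposal group but the 2024 panel wins overall — the comparison reverses. The external panel's proposals skew toward infrastructure, which has a lower base rate.

Yes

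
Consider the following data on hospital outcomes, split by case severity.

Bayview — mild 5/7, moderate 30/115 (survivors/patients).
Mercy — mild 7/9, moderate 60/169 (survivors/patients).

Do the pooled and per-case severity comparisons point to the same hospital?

Mild: Bayview 5/7 = 71.4%, Mercy 7/9 = 77.8% → Mercy
Moderate: Bayview 30/115 = 26.1%, Mercy 60/169 = 35.5% → Mercy
Overall: Bayview 35/122 = 28.7%, Mercy 67/178 = 37.6% → Mercy
Mercy wins overall and in every case group — no reversal.

Yes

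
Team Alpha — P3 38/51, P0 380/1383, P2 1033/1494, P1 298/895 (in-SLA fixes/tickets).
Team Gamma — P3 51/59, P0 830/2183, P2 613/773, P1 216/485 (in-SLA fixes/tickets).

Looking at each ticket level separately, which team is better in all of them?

Team Gamma

P3: Team Alpha 38/51 = 74.5%, Team Gamma 51/59 = 86.4% → Team Gamma
P0: Team Alpha 380/1383 = 27.5%, Team Gamma 830/2183 = 38.0% → Team Gamma
P2: Team Alpha 1033/1494 = 69.1%, Team Gamma 613/773 = 79.3% → Team Gamma
P1: Team Alpha 298/895 = 33.3%, Team Gamma 216/485 = 44.5% → Team Gamma
Team Gamma has the higher rate in all 4 groups.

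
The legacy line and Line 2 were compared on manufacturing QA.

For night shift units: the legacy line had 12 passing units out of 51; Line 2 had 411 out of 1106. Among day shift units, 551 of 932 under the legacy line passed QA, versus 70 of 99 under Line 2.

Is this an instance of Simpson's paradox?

Night shift: the legacy line 12/51 = 23.5%, Line 2 411/1106 = 37.2% → Line 2
Day shift: the legacy line 551/932 = 59.1%, Line 2 70/99 = 70.7% → Line 2
Overall: the legacy line 563/983 = 57.3%, Line 2 481/1205 = 39.9% → the legacy line
Line 2 wins each shift group but the legacy line wins overall — the comparison reverses. Line 2's units skew toward night shift, which has a lower base rate.

Yes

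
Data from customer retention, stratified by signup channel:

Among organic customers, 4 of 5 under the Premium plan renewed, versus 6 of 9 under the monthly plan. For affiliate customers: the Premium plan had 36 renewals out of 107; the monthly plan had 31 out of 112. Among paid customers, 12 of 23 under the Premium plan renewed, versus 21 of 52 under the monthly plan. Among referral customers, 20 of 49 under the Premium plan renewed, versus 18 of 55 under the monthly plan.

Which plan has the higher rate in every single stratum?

the Premium plan

Organic: the Premium plan 4/5 = 80.0%, the monthly plan 6/9 = 66.7% → the Premium plan
Affiliate: the Premium plan 36/107 = 33.6%, the monthly plan 31/112 = 27.7% → the Premium plan
Paid: the Premium plan 12/23 = 52.2%, the monthly plan 21/52 = 40.4% → the Premium plan
Referral: the Premium plan 20/49 = 40.8%, the monthly plan 18/55 = 32.7% → the Premium plan
The Premium plan has the higher rate in all 4 groups.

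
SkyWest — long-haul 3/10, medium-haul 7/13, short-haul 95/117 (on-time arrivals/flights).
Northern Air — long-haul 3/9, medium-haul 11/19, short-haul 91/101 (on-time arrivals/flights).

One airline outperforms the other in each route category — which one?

Northern Air

Long-haul: SkyWest 3/10 = 30.0%, Northern Air 3/9 = 33.3% → Northern Air
Medium-haul: SkyWest 7/13 = 53.8%, Northern Air 11/19 = 57.9% → Northern Air
Short-haul: SkyWest 95/117 = 81.2%, Northern Air 91/101 = 90.1% → Northern Air
Northern Air has the higher rate in all 3 groups.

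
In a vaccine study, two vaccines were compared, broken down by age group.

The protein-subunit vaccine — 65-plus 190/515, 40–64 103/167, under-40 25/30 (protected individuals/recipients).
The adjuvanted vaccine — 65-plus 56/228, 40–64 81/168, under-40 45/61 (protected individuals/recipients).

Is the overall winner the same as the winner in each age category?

Yes

65-plus: the protein-subunit vaccine 190/515 = 36.9%, the adjuvanted vaccine 56/228 = 24.6% → the protein-subunit vaccine
40–64: the protein-subunit vaccine 103/167 = 61.7%, the adjuvanted vaccine 81/168 = 48.2% → the protein-subunit vaccine
Under-40: the protein-subunit vaccine 25/30 = 83.3%, the adjuvanted vaccine 45/61 = 73.8% → the protein-subunit vaccine
Overall: the protein-subunit vaccine 318/712 = 44.7%, the adjuvanted vaccine 182/457 = 39.8% → the protein-subunit vaccine
The protein-subunit vaccine wins overall and in every age group — no reversal.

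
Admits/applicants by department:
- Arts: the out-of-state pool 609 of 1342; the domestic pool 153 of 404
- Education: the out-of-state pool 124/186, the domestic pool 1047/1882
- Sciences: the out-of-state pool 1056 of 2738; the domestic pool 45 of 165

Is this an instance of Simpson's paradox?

Yes

Arts: the out-of-state pool 609/1342 = 45.4%, the domestic pool 153/404 = 37.9% → the out-of-state pool
Education: the out-of-state pool 124/186 = 66.7%, the domestic pool 1047/1882 = 55.6% → the out-of-state pool
Sciences: the out-of-state pool 1056/2738 = 38.6%, the domestic pool 45/165 = 27.3% → the out-of-state pool
Overall: the out-of-state pool 1789/4266 = 41.9%, the domestic pool 1245/2451 = 50.8% → the domestic pool
The out-of-state pool wins each department group but the domestic pool wins overall — the comparison reverses. The out-of-state pool's applicants skew toward Sciences, which has a lower base rate.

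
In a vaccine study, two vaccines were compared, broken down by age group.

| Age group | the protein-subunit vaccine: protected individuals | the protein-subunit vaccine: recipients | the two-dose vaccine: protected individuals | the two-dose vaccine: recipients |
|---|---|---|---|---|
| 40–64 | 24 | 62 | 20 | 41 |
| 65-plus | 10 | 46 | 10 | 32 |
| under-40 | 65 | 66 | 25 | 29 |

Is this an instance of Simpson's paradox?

No

40–64: the protein-subunit vaccine 24/62 = 38.7%, the two-dose vaccine 20/41 = 48.8% → the two-dose vaccine
65-plus: the protein-subunit vaccine 10/46 = 21.7%, the two-dose vaccine 10/32 = 31.2% → the two-dose vaccine
Under-40: the protein-subunit vaccine 65/66 = 98.5%, the two-dose vaccine 25/29 = 86.2% → the protein-subunit vaccine
Overall: the protein-subunit vaccine 99/174 = 56.9%, the two-dose vaccine 55/102 = 53.9% → the protein-subunit vaccine
Neither sweeps: the protein-subunit vaccine wins 1 of 3 groups, the two-dose vaccine wins 2. The protein-subunit vaccine wins overall but not every group — no Simpson reversal.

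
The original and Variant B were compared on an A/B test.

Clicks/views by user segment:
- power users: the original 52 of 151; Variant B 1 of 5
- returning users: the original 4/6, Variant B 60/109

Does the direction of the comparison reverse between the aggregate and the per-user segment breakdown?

Power users: the original 52/151 = 34.4%, Variant B 1/5 = 20.0% → the original
Returning users: the original 4/6 = 66.7%, Variant B 60/109 = 55.0% → the original
Overall: the original 56/157 = 35.7%, Variant B 61/114 = 53.5% → Variant B
The original wins each user group but Variant B wins overall — the comparison reverses. The original's views skew toward power users, which has a lower base rate.

Yes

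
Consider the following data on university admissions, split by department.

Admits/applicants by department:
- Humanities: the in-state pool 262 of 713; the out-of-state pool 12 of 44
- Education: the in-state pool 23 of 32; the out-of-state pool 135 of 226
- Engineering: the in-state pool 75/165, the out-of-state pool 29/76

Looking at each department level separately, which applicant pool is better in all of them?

the in-state pool

Humanities: the in-state pool 262/713 = 36.7%, the out-of-state pool 12/44 = 27.3% → the in-state pool
Education: the in-state pool 23/32 = 71.9%, the out-of-state pool 135/226 = 59.7% → the in-state pool
Engineering: the in-state pool 75/165 = 45.5%, the out-of-state pool 29/76 = 38.2% → the in-state pool
The in-state pool has the higher rate in all 3 groups.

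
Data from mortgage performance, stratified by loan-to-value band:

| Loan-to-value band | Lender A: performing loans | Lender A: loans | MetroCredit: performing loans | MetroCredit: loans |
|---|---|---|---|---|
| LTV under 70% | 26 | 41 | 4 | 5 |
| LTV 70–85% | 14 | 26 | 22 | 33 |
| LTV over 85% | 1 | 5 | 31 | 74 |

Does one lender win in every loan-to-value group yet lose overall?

Yes

LTV under 70%: Lender A 26/41 = 63.4%, MetroCredit 4/5 = 80.0% → MetroCredit
LTV 70–85%: Lender A 14/26 = 53.8%, MetroCredit 22/33 = 66.7% → MetroCredit
LTV over 85%: Lender A 1/5 = 20.0%, MetroCredit 31/74 = 41.9% → MetroCredit
Overall: Lender A 41/72 = 56.9%, MetroCredit 57/112 = 50.9% → Lender A
MetroCredit wins each loan-to-value group but Lender A wins overall — the comparison reverses. MetroCredit's loans skew toward LTV over 85%, which has a lower base rate.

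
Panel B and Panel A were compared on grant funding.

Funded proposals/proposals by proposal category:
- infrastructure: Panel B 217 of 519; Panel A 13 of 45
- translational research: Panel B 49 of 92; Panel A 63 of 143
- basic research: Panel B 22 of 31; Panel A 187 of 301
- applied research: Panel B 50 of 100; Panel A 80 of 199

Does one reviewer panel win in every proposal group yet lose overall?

Yes

Infrastructure: Panel B 217/519 = 41.8%, Panel A 13/45 = 28.9% → Panel B
Translational research: Panel B 49/92 = 53.3%, Panel A 63/143 = 44.1% → Panel B
Basic research: Panel B 22/31 = 71.0%, Panel A 187/301 = 62.1% → Panel B
Applied research: Panel B 50/100 = 50.0%, Panel A 80/199 = 40.2% → Panel B
Overall: Panel B 338/742 = 45.6%, Panel A 343/688 = 49.9% → Panel A
Panel B wins each proposal group but Panel A wins overall — the comparison reverses. Panel B's proposals skew toward infrastructure, which has a lower base rate.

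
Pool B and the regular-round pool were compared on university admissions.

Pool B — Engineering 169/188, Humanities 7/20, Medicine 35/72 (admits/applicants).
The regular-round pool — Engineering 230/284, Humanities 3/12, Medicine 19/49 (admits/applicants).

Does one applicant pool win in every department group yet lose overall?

Engineering: Pool B 169/188 = 89.9%, the regular-round pool 230/284 = 81.0% → Pool B
Humanities: Pool B 7/20 = 35.0%, the regular-round pool 3/12 = 25.0% → Pool B
Medicine: Pool B 35/72 = 48.6%, the regular-round pool 19/49 = 38.8% → Pool B
Overall: Pool B 211/280 = 75.4%, the regular-round pool 252/345 = 73.0% → Pool B
Pool B wins overall and in every department group — no reversal.

No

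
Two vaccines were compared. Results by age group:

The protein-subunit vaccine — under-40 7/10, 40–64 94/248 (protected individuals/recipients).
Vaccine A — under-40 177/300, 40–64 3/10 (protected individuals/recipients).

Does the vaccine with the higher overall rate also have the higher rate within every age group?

No

Under-40: the protein-subunit vaccine 7/10 = 70.0%, Vaccine A 177/300 = 59.0% → the protein-subunit vaccine
40–64: the protein-subunit vaccine 94/248 = 37.9%, Vaccine A 3/10 = 30.0% → the protein-subunit vaccine
Overall: the protein-subunit vaccine 101/258 = 39.1%, Vaccine A 180/310 = 58.1% → Vaccine A
The protein-subunit vaccine wins each age group but Vaccine A wins overall — the comparison reverses. The protein-subunit vaccine's recipients skew toward 40–64, which has a lower base rate.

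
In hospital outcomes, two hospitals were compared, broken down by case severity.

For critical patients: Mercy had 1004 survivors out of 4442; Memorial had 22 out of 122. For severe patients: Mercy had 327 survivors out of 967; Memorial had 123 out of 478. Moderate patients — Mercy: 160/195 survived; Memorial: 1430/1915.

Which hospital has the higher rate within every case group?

Critical: Mercy 1004/4442 = 22.6%, Memorial 22/122 = 18.0% → Mercy
Severe: Mercy 327/967 = 33.8%, Memorial 123/478 = 25.7% → Mercy
Moderate: Mercy 160/195 = 82.1%, Memorial 1430/1915 = 74.7% → Mercy
Mercy has the higher rate in all 3 groups.

Mercy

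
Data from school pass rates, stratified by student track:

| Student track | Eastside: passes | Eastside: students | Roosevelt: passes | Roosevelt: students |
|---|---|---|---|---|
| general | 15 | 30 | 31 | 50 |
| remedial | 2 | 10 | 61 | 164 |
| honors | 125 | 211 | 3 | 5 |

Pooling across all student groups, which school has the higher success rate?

Eastside

General: Eastside 15/30 = 50.0%, Roosevelt 31/50 = 62.0% → Roosevelt
Remedial: Eastside 2/10 = 20.0%, Roosevelt 61/164 = 37.2% → Roosevelt
Honors: Eastside 125/211 = 59.2%, Roosevelt 3/5 = 60.0% → Roosevelt
Overall: Eastside 142/251 = 56.6%, Roosevelt 95/219 = 43.4% → Eastside
(Roosevelt wins every student group but Eastside wins overall — Roosevelt's students skew toward the low-rate remedial group.)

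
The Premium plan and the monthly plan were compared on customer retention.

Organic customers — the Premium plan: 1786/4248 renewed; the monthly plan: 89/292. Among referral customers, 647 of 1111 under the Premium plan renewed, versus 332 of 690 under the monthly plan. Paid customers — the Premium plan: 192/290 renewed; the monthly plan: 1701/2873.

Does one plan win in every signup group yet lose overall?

Organic: the Premium plan 1786/4248 = 42.0%, the monthly plan 89/292 = 30.5% → the Premium plan
Referral: the Premium plan 647/1111 = 58.2%, the monthly plan 332/690 = 48.1% → the Premium plan
Paid: the Premium plan 192/290 = 66.2%, the monthly plan 1701/2873 = 59.2% → the Premium plan
Overall: the Premium plan 2625/5649 = 46.5%, the monthly plan 2122/3855 = 55.0% → the monthly plan
The Premium plan wins each signup group but the monthly plan wins overall — the comparison reverses. The Premium plan's customers skew toward organic, which has a lower base rate.

Yes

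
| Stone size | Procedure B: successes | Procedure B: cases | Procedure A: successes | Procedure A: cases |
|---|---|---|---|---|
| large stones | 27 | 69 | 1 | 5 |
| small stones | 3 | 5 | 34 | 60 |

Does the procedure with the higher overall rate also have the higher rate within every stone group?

No

Large stones: Procedure B 27/69 = 39.1%, Procedure A 1/5 = 20.0% → Procedure B
Small stones: Procedure B 3/5 = 60.0%, Procedure A 34/60 = 56.7% → Procedure B
Overall: Procedure B 30/74 = 40.5%, Procedure A 35/65 = 53.8% → Procedure A
Procedure B wins each stone group but Procedure A wins overall — the comparison reverses. Procedure B's cases skew toward large stones, which has a lower base rate.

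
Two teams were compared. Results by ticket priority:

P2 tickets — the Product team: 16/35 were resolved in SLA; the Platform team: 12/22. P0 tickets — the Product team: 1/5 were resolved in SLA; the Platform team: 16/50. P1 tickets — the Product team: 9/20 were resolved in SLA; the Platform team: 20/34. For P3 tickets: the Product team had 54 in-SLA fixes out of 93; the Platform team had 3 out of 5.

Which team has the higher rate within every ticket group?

P2: the Product team 16/35 = 45.7%, the Platform team 12/22 = 54.5% → the Platform team
P0: the Product team 1/5 = 20.0%, the Platform team 16/50 = 32.0% → the Platform team
P1: the Product team 9/20 = 45.0%, the Platform team 20/34 = 58.8% → the Platform team
P3: the Product team 54/93 = 58.1%, the Platform team 3/5 = 60.0% → the Platform team
The Platform team has the higher rate in all 4 groups.

the Platform team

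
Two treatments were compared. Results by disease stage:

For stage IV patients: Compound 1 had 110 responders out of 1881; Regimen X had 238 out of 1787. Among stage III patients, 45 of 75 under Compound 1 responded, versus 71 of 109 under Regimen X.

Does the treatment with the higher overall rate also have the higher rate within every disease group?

Yes

Stage IV: Compound 1 110/1881 = 5.8%, Regimen X 238/1787 = 13.3% → Regimen X
Stage III: Compound 1 45/75 = 60.0%, Regimen X 71/109 = 65.1% → Regimen X
Overall: Compound 1 155/1956 = 7.9%, Regimen X 309/1896 = 16.3% → Regimen X
Regimen X wins overall and in every disease group — no reversal.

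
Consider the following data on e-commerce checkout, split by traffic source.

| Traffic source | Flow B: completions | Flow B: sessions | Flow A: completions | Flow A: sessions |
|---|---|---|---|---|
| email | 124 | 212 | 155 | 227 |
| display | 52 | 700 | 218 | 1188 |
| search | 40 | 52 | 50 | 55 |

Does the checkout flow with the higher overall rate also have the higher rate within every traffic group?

Email: Flow B 124/212 = 58.5%, Flow A 155/227 = 68.3% → Flow A
Display: Flow B 52/700 = 7.4%, Flow A 218/1188 = 18.4% → Flow A
Search: Flow B 40/52 = 76.9%, Flow A 50/55 = 90.9% → Flow A
Overall: Flow B 216/964 = 22.4%, Flow A 423/1470 = 28.8% → Flow A
Flow A wins overall and in every traffic group — no reversal.

Yes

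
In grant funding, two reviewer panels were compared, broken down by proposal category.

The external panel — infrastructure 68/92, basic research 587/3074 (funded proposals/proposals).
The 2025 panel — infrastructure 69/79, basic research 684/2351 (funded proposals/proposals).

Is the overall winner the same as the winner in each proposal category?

Infrastructure: the external panel 68/92 = 73.9%, the 2025 panel 69/79 = 87.3% → the 2025 panel
Basic research: the external panel 587/3074 = 19.1%, the 2025 panel 684/2351 = 29.1% → the 2025 panel
Overall: the external panel 655/3166 = 20.7%, the 2025 panel 753/2430 = 31.0% → the 2025 panel
The 2025 panel wins overall and in every proposal group — no reversal.

Yes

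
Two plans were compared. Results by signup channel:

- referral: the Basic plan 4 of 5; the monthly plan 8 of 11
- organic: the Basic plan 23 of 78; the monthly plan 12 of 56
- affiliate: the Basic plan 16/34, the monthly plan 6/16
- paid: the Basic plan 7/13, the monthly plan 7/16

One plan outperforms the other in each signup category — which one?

the Basic plan

Referral: the Basic plan 4/5 = 80.0%, the monthly plan 8/11 = 72.7% → the Basic plan
Organic: the Basic plan 23/78 = 29.5%, the monthly plan 12/56 = 21.4% → the Basic plan
Affiliate: the Basic plan 16/34 = 47.1%, the monthly plan 6/16 = 37.5% → the Basic plan
Paid: the Basic plan 7/13 = 53.8%, the monthly plan 7/16 = 43.8% → the Basic plan
The Basic plan has the higher rate in all 4 groups.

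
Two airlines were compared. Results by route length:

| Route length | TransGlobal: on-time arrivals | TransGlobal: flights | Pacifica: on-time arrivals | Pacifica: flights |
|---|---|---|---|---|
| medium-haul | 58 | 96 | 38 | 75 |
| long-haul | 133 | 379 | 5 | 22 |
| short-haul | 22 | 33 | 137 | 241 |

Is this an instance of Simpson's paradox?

Medium-haul: TransGlobal 58/96 = 60.4%, Pacifica 38/75 = 50.7% → TransGlobal
Long-haul: TransGlobal 133/379 = 35.1%, Pacifica 5/22 = 22.7% → TransGlobal
Short-haul: TransGlobal 22/33 = 66.7%, Pacifica 137/241 = 56.8% → TransGlobal
Overall: TransGlobal 213/508 = 41.9%, Pacifica 180/338 = 53.3% → Pacifica
TransGlobal wins each route group but Pacifica wins overall — the comparison reverses. TransGlobal's flights skew toward long-haul, which has a lower base rate.

Yes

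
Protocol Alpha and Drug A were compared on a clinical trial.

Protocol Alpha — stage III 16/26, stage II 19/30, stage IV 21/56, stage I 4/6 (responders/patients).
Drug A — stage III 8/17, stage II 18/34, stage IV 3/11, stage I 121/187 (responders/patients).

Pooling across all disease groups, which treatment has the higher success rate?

Drug A

Stage III: Protocol Alpha 16/26 = 61.5%, Drug A 8/17 = 47.1% → Protocol Alpha
Stage II: Protocol Alpha 19/30 = 63.3%, Drug A 18/34 = 52.9% → Protocol Alpha
Stage IV: Protocol Alpha 21/56 = 37.5%, Drug A 3/11 = 27.3% → Protocol Alpha
Stage I: Protocol Alpha 4/6 = 66.7%, Drug A 121/187 = 64.7% → Protocol Alpha
Overall: Protocol Alpha 60/118 = 50.8%, Drug A 150/249 = 60.2% → Drug A
(Protocol Alpha wins every disease group but Drug A wins overall — Protocol Alpha's patients skew toward the low-rate stage IV group.)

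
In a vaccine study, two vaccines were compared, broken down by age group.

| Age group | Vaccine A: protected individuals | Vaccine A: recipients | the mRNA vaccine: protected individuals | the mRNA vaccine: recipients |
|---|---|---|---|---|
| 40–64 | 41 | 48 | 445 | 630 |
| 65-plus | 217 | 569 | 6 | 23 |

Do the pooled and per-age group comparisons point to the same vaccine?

No

40–64: Vaccine A 41/48 = 85.4%, the mRNA vaccine 445/630 = 70.6% → Vaccine A
65-plus: Vaccine A 217/569 = 38.1%, the mRNA vaccine 6/23 = 26.1% → Vaccine A
Overall: Vaccine A 258/617 = 41.8%, the mRNA vaccine 451/653 = 69.1% → the mRNA vaccine
Vaccine A wins each age group but the mRNA vaccine wins overall — the comparison reverses. Vaccine A's recipients skew toward 65-plus, which has a lower base rate.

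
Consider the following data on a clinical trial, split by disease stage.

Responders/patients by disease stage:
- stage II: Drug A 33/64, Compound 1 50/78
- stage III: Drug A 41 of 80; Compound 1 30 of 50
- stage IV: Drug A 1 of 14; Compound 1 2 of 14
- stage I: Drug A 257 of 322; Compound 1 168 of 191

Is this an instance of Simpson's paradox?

No

Stage II: Drug A 33/64 = 51.6%, Compound 1 50/78 = 64.1% → Compound 1
Stage III: Drug A 41/80 = 51.2%, Compound 1 30/50 = 60.0% → Compound 1
Stage IV: Drug A 1/14 = 7.1%, Compound 1 2/14 = 14.3% → Compound 1
Stage I: Drug A 257/322 = 79.8%, Compound 1 168/191 = 88.0% → Compound 1
Overall: Drug A 332/480 = 69.2%, Compound 1 250/333 = 75.1% → Compound 1
Compound 1 wins overall and in every disease group — no reversal.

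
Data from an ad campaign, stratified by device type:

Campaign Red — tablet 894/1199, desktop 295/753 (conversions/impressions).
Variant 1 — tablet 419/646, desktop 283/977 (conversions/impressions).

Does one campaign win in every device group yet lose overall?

Tablet: Campaign Red 894/1199 = 74.6%, Variant 1 419/646 = 64.9% → Campaign Red
Desktop: Campaign Red 295/753 = 39.2%, Variant 1 283/977 = 29.0% → Campaign Red
Overall: Campaign Red 1189/1952 = 60.9%, Variant 1 702/1623 = 43.3% → Campaign Red
Campaign Red wins overall and in every device group — no reversal.

No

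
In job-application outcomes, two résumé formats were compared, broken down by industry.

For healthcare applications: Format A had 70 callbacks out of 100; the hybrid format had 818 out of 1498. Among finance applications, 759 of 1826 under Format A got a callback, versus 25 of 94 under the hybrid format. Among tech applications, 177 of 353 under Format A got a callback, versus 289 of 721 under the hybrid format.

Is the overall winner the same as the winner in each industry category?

Healthcare: Format A 70/100 = 70.0%, the hybrid format 818/1498 = 54.6% → Format A
Finance: Format A 759/1826 = 41.6%, the hybrid format 25/94 = 26.6% → Format A
Tech: Format A 177/353 = 50.1%, the hybrid format 289/721 = 40.1% → Format A
Overall: Format A 1006/2279 = 44.1%, the hybrid format 1132/2313 = 48.9% → the hybrid format
Format A wins each industry group but the hybrid format wins overall — the comparison reverses. Format A's applications skew toward finance, which has a lower base rate.

No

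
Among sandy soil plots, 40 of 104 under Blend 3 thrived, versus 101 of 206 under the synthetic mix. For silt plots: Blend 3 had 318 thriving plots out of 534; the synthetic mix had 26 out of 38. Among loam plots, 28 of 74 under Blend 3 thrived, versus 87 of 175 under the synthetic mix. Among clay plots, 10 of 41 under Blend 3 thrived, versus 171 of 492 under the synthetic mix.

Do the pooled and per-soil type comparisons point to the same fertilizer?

No

Sandy soil: Blend 3 40/104 = 38.5%, the synthetic mix 101/206 = 49.0% → the synthetic mix
Silt: Blend 3 318/534 = 59.6%, the synthetic mix 26/38 = 68.4% → the synthetic mix
Loam: Blend 3 28/74 = 37.8%, the synthetic mix 87/175 = 49.7% → the synthetic mix
Clay: Blend 3 10/41 = 24.4%, the synthetic mix 171/492 = 34.8% → the synthetic mix
Overall: Blend 3 396/753 = 52.6%, the synthetic mix 385/911 = 42.3% → Blend 3
The synthetic mix wins each soil group but Blend 3 wins overall — the comparison reverses. The synthetic mix's plots skew toward clay, which has a lower base rate.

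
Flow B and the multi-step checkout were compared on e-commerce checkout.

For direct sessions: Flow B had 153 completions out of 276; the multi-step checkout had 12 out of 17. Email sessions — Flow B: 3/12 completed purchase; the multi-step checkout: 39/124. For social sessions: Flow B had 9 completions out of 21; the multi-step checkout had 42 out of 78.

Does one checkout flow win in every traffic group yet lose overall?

Yes

Direct: Flow B 153/276 = 55.4%, the multi-step checkout 12/17 = 70.6% → the multi-step checkout
Email: Flow B 3/12 = 25.0%, the multi-step checkout 39/124 = 31.5% → the multi-step checkout
Social: Flow B 9/21 = 42.9%, the multi-step checkout 42/78 = 53.8% → the multi-step checkout
Overall: Flow B 165/309 = 53.4%, the multi-step checkout 93/219 = 42.5% → Flow B
The multi-step checkout wins each traffic group but Flow B wins overall — the comparison reverses. The multi-step checkout's sessions skew toward email, which has a lower base rate.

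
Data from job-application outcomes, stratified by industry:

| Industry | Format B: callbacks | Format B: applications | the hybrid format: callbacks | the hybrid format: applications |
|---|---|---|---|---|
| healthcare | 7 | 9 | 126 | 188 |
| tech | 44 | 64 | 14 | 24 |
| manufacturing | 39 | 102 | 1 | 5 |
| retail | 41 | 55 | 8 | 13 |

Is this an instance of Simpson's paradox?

Yes

Healthcare: Format B 7/9 = 77.8%, the hybrid format 126/188 = 67.0% → Format B
Tech: Format B 44/64 = 68.8%, the hybrid format 14/24 = 58.3% → Format B
Manufacturing: Format B 39/102 = 38.2%, the hybrid format 1/5 = 20.0% → Format B
Retail: Format B 41/55 = 74.5%, the hybrid format 8/13 = 61.5% → Format B
Overall: Format B 131/230 = 57.0%, the hybrid format 149/230 = 64.8% → the hybrid format
Format B wins each industry group but the hybrid format wins overall — the comparison reverses. Format B's applications skew toward manufacturing, which has a lower base rate.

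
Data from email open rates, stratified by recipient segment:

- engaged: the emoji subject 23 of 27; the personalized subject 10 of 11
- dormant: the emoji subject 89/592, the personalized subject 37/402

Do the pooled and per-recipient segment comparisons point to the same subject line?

No

Engaged: the emoji subject 23/27 = 85.2%, the personalized subject 10/11 = 90.9% → the personalized subject
Dormant: the emoji subject 89/592 = 15.0%, the personalized subject 37/402 = 9.2% → the emoji subject
Overall: the emoji subject 112/619 = 18.1%, the personalized subject 47/413 = 11.4% → the emoji subject
Neither sweeps: the emoji subject wins 1 of 2 groups, the personalized subject wins 1. The emoji subject wins overall but not every group — no Simpson reversal.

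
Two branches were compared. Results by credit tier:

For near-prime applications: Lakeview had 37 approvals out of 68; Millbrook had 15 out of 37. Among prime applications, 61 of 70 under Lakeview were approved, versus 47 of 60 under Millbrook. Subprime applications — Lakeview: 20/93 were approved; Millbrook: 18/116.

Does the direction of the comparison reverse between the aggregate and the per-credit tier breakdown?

No

Near-prime: Lakeview 37/68 = 54.4%, Millbrook 15/37 = 40.5% → Lakeview
Prime: Lakeview 61/70 = 87.1%, Millbrook 47/60 = 78.3% → Lakeview
Subprime: Lakeview 20/93 = 21.5%, Millbrook 18/116 = 15.5% → Lakeview
Overall: Lakeview 118/231 = 51.1%, Millbrook 80/213 = 37.6% → Lakeview
Lakeview wins overall and in every credit group — no reversal.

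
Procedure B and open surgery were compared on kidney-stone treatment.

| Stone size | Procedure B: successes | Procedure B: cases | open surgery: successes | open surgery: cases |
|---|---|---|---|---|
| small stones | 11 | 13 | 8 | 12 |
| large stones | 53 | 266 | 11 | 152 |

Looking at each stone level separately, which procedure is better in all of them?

Small stones: Procedure B 11/13 = 84.6%, open surgery 8/12 = 66.7% → Procedure B
Large stones: Procedure B 53/266 = 19.9%, open surgery 11/152 = 7.2% → Procedure B
Procedure B has the higher rate in both groups.

Procedure B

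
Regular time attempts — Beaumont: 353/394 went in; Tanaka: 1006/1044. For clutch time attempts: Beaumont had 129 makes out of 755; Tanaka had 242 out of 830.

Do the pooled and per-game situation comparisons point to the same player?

Yes

Regular time: Beaumont 353/394 = 89.6%, Tanaka 1006/1044 = 96.4% → Tanaka
Clutch time: Beaumont 129/755 = 17.1%, Tanaka 242/830 = 29.2% → Tanaka
Overall: Beaumont 482/1149 = 41.9%, Tanaka 1248/1874 = 66.6% → Tanaka
Tanaka wins overall and in every game group — no reversal.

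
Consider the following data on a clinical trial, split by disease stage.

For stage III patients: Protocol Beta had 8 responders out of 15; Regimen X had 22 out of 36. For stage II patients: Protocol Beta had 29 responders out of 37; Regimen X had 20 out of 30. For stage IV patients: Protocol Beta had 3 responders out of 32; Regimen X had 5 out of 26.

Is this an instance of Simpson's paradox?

No

Stage III: Protocol Beta 8/15 = 53.3%, Regimen X 22/36 = 61.1% → Regimen X
Stage II: Protocol Beta 29/37 = 78.4%, Regimen X 20/30 = 66.7% → Protocol Beta
Stage IV: Protocol Beta 3/32 = 9.4%, Regimen X 5/26 = 19.2% → Regimen X
Overall: Protocol Beta 40/84 = 47.6%, Regimen X 47/92 = 51.1% → Regimen X
Neither sweeps: Protocol Beta wins 1 of 3 groups, Regimen X wins 2. Regimen X wins overall but not every group — no Simpson reversal.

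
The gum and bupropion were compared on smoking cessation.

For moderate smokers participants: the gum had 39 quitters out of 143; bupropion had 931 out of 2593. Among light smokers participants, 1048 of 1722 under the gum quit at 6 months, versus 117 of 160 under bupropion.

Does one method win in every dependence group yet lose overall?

Moderate smokers: the gum 39/143 = 27.3%, bupropion 931/2593 = 35.9% → bupropion
Light smokers: the gum 1048/1722 = 60.9%, bupropion 117/160 = 73.1% → bupropion
Overall: the gum 1087/1865 = 58.3%, bupropion 1048/2753 = 38.1% → the gum
Bupropion wins each dependence group but the gum wins overall — the comparison reverses. Bupropion's participants skew toward moderate smokers, which has a lower base rate.

Yes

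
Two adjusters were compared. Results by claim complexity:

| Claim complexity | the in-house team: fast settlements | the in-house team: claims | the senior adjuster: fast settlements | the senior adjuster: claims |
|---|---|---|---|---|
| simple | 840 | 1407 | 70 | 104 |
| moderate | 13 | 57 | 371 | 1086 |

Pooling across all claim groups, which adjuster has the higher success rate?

Simple: the in-house team 840/1407 = 59.7%, the senior adjuster 70/104 = 67.3% → the senior adjuster
Moderate: the in-house team 13/57 = 22.8%, the senior adjuster 371/1086 = 34.2% → the senior adjuster
Overall: the in-house team 853/1464 = 58.3%, the senior adjuster 441/1190 = 37.1% → the in-house team
(The senior adjuster wins every claim group but the in-house team wins overall — the senior adjuster's claims skew toward the low-rate moderate group.)

the in-house team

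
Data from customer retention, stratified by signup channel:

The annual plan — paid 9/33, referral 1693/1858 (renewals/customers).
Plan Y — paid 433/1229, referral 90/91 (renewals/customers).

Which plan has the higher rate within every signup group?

Plan Y

Paid: the annual plan 9/33 = 27.3%, Plan Y 433/1229 = 35.2% → Plan Y
Referral: the annual plan 1693/1858 = 91.1%, Plan Y 90/91 = 98.9% → Plan Y
Plan Y has the higher rate in both groups.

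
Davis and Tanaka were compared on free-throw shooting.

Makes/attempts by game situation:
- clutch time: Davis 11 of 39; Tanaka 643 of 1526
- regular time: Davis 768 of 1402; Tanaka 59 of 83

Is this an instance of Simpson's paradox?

Clutch time: Davis 11/39 = 28.2%, Tanaka 643/1526 = 42.1% → Tanaka
Regular time: Davis 768/1402 = 54.8%, Tanaka 59/83 = 71.1% → Tanaka
Overall: Davis 779/1441 = 54.1%, Tanaka 702/1609 = 43.6% → Davis
Tanaka wins each game group but Davis wins overall — the comparison reverses. Tanaka's attempts skew toward clutch time, which has a lower base rate.

Yes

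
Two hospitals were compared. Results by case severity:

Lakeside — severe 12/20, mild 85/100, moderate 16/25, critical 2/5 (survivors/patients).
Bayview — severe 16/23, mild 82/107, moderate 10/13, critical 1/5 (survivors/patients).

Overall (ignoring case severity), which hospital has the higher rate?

Lakeside

Severe: Lakeside 12/20 = 60.0%, Bayview 16/23 = 69.6% → Bayview
Mild: Lakeside 85/100 = 85.0%, Bayview 82/107 = 76.6% → Lakeside
Moderate: Lakeside 16/25 = 64.0%, Bayview 10/13 = 76.9% → Bayview
Critical: Lakeside 2/5 = 40.0%, Bayview 1/5 = 20.0% → Lakeside
Overall: Lakeside 115/150 = 76.7%, Bayview 109/148 = 73.6% → Lakeside
(Neither sweeps every case group, but Lakeside has the higher pooled rate.)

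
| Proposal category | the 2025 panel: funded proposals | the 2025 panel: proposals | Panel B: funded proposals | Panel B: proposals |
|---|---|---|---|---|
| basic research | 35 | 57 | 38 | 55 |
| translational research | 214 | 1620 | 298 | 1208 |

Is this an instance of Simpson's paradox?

Basic research: the 2025 panel 35/57 = 61.4%, Panel B 38/55 = 69.1% → Panel B
Translational research: the 2025 panel 214/1620 = 13.2%, Panel B 298/1208 = 24.7% → Panel B
Overall: the 2025 panel 249/1677 = 14.8%, Panel B 336/1263 = 26.6% → Panel B
Panel B wins overall and in every proposal group — no reversal.

No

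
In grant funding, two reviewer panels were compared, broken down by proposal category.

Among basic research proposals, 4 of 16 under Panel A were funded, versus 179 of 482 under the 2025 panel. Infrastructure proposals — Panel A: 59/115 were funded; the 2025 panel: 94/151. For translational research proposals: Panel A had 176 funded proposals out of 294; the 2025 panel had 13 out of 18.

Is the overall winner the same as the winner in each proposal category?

No

Basic research: Panel A 4/16 = 25.0%, the 2025 panel 179/482 = 37.1% → the 2025 panel
Infrastructure: Panel A 59/115 = 51.3%, the 2025 panel 94/151 = 62.3% → the 2025 panel
Translational research: Panel A 176/294 = 59.9%, the 2025 panel 13/18 = 72.2% → the 2025 panel
Overall: Panel A 239/425 = 56.2%, the 2025 panel 286/651 = 43.9% → Panel A
The 2025 panel wins each proposal group but Panel A wins overall — the comparison reverses. The 2025 panel's proposals skew toward basic research, which has a lower base rate.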